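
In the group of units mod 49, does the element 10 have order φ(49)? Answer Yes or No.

Yes

φ(49) = φ(7^2) = 7·(7−1) = 42 = 2 · 3 · 7.
It suffices to check that the order of 10 is not a proper divisor of 42: compute 10^(42/q) for q ∈ {2, 3, 7}.
10^21 ≡ 48 (mod 49)  [q = 2: ≢ 1 ✓]
10^14 ≡ 30 (mod 49)  [q = 3: ≢ 1 ✓]
10^6 ≡ 8 (mod 49)  [q = 7: ≢ 1 ✓]
Every test exponent gives a nontrivial residue, hence 10 generates the full group.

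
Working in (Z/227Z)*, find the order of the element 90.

113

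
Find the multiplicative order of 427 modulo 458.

By Lagrange's theorem, ord_458(427) divides φ(458) = φ(2)·φ(229) = 1·228 = 228 = 2^2 · 3 · 19.
Divisors of 228: 1, 2, 3, 4, 6, 12, 19, 38, 57, 76, 114, 228.
Check 427^d mod 458 for each divisor in increasing order:
427^1 ≡ 427 (mod 458)
427^2 ≡ 45 (mod 458)
427^3 ≡ 437 (mod 458)
427^4 ≡ 193 (mod 458)
427^6 ≡ 441 (mod 458)
427^12 ≡ 289 (mod 458)
427^19 ≡ 247 (mod 458)
427^38 ≡ 95 (mod 458)
427^57 ≡ 107 (mod 458)
427^76 ≡ 323 (mod 458)
427^114 ≡ 457 (mod 458)
427^228 ≡ 1 (mod 458) ✓
So ord_458(427) = 228.

228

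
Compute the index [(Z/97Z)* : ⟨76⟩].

1

ord(76) | φ(97) = 97 − 1 = 96 = 2^5 · 3.
Divisors of 96: 1, 2, 3, 4, 6, 8, 12, 16, 24, 32, 48, 96.
Compute 76^d (mod 97) for the divisors d until we hit 1:
76^1 ≡ 76 (mod 97)
76^2 ≡ 53 (mod 97)
76^3 ≡ 51 (mod 97)
76^4 ≡ 93 (mod 97)
76^6 ≡ 79 (mod 97)
76^8 ≡ 16 (mod 97)
76^12 ≡ 33 (mod 97)
76^16 ≡ 62 (mod 97)
76^24 ≡ 22 (mod 97)
76^32 ≡ 61 (mod 97)
76^48 ≡ 96 (mod 97)
76^96 ≡ 1 (mod 97) ✓
Thus |⟨76⟩| = ord(76) = 96.
[(Z/97Z)^× : ⟨76⟩] = 96/96 = 1.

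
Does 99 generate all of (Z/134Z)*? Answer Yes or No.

Yes

φ(134) = φ(2)·φ(67) = 1·66 = 66 = 2 · 3 · 11.
It suffices to check that the order of 99 is not a proper divisor of 66: compute 99^(66/q) for q ∈ {2, 3, 11}.
99^33 ≡ 133 (mod 134)  [q = 2: ≢ 1 ✓]
99^22 ≡ 29 (mod 134)  [q = 3: ≢ 1 ✓]
99^6 ≡ 25 (mod 134)  [q = 11: ≢ 1 ✓]
All checks pass, so 99 has order 66 and is a primitive root modulo 134.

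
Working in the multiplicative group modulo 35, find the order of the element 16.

By Lagrange's theorem, ord_35(16) divides φ(35) = φ(5·7) = (5−1)·(7−1) = 4·6 = 24 = 2^3 · 3.
Divisors of 24: 1, 2, 3, 4, 6, 8, 12, 24.
Evaluate successive powers at the divisors of 24:
16^1 ≡ 16 (mod 35)
16^2 ≡ 11 (mod 35)
16^3 ≡ 1 (mod 35) ✓
So ord_35(16) = 3.

3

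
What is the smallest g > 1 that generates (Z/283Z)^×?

φ(283) = 283 − 1 = 282 = 2 · 3 · 47.
Test candidates g = 2, 3, … against the prime factors q ∈ {2, 3, 47} of φ(283): g is a generator iff g^(282/q) ≢ 1 for every such q.
g = 2: 2^141 ≡ 282; 2^94 ≡ 1 — hits 1, so not a primitive root.
g = 3: 3^141 ≡ 282; 3^94 ≡ 238; 3^6 ≡ 163 — none is 1, so 3 is a primitive root.
The smallest primitive root modulo 283 is 3.

3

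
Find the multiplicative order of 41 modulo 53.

The order of 41 must divide φ(53) = 53 − 1 = 52 = 2^2 · 13.
Divisors of 52: 1, 2, 4, 13, 26, 52.
Compute 41^d (mod 53) for the divisors d until we hit 1:
41^1 ≡ 41 (mod 53)
41^2 ≡ 38 (mod 53)
41^4 ≡ 13 (mod 53)
41^13 ≡ 30 (mod 53)
41^26 ≡ 52 (mod 53)
41^52 ≡ 1 (mod 53) ✓
The smallest such exponent is 52, so the order of 41 is 52.

52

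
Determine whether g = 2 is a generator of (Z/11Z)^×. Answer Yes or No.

Yes

φ(11) = 11 − 1 = 10 = 2 · 5.
It suffices to check that the order of 2 is not a proper divisor of 10: compute 2^(10/q) for q ∈ {2, 5}.
2^5 ≡ 10 (mod 11)  [q = 2: ≢ 1 ✓]
2^2 ≡ 4 (mod 11)  [q = 5: ≢ 1 ✓]
All checks pass, so 2 has order 10 and is a primitive root modulo 11.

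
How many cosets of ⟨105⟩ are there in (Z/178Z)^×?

8

By Lagrange's theorem, ord_178(105) divides φ(178) = φ(2)·φ(89) = 1·88 = 88 = 2^3 · 11.
Divisors of 88: 1, 2, 4, 8, 11, 22, 44, 88.
Test each divisor d:
105^1 ≡ 105 (mod 178)
105^2 ≡ 167 (mod 178)
105^4 ≡ 121 (mod 178)
105^8 ≡ 45 (mod 178)
105^11 ≡ 1 (mod 178) ✓
Thus |⟨105⟩| = ord(105) = 11.
Index = |(Z/178Z)^×| / |⟨105⟩| = 88 / 11 = 8.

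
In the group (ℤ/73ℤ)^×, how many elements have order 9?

φ(73) = 73 − 1 = 72 = 2^3 · 3^2.
In a cyclic group of order 72, there are φ(d) elements of order d for each divisor d of 72, and zero for non-divisors.
9 = 3^2 divides 72, and φ(9) = 6.

6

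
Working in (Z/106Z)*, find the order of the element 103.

ord(103) | φ(106) = φ(2)·φ(53) = 1·52 = 52 = 2^2 · 13.
Divisors of 52: 1, 2, 4, 13, 26, 52.
Check 103^d mod 106 for each divisor in increasing order:
103^1 ≡ 103 (mod 106)
103^2 ≡ 9 (mod 106)
103^4 ≡ 81 (mod 106)
103^13 ≡ 23 (mod 106)
103^26 ≡ 105 (mod 106)
103^52 ≡ 1 (mod 106) ✓
Therefore the multiplicative order of 103 modulo 106 is 52.

52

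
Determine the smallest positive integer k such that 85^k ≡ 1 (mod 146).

36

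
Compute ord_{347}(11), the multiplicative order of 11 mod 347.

ord(11) | φ(347) = 347 − 1 = 346 = 2 · 173.
Divisors of 346: 1, 2, 173, 346.
Test each divisor d:
11^1 ≡ 11
11^2 ≡ 121
11^173 ≡ 1
Hence ord(11) = 173.

173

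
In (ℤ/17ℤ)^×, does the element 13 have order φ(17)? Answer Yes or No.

No

φ(17) = 17 − 1 = 16 = 2^4.
It suffices to check that the order of 13 is not a proper divisor of 16: compute 13^(16/q) for q ∈ {2}.
13^8 ≡ 1 (mod 17)  [q = 2: ≡ 1 ✗]
Since 13^8 ≡ 1, the order of 13 divides 8 < 16, so 13 is not a primitive root.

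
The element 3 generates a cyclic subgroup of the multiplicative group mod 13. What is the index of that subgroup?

4

ord(3) | φ(13) = 13 − 1 = 12 = 2^2 · 3.
Divisors of 12: 1, 2, 3, 4, 6, 12.
Compute 3^d (mod 13) for the divisors d until we hit 1:
3^1 ≡ 3 (mod 13)
3^2 ≡ 9 (mod 13)
3^3 ≡ 1 (mod 13) ✓
Thus |⟨3⟩| = ord(3) = 3.
The index is φ(13) / ord(3) = 12 / 3 = 4.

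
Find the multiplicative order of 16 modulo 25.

5

Since 16 ∈ (Z/25Z)^×, its order divides φ(25) = φ(5^2) = 5·(5−1) = 20 = 2^2 · 5.
Divisors of 20: 1, 2, 4, 5, 10, 20.
Test each divisor d:
16^1 ≡ 16 (mod 25)
16^2 ≡ 6 (mod 25)
16^4 ≡ 11 (mod 25)
16^5 ≡ 1 (mod 25) ✓
The smallest such exponent is 5, so the order of 16 is 5.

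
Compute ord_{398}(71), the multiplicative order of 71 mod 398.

198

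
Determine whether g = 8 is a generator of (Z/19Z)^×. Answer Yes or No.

φ(19) = 19 − 1 = 18 = 2 · 3^2.
8 is a primitive root mod 19 iff 8^(φ(19)/q) ≢ 1 for every prime q | φ(19), i.e. q ∈ {2, 3}.
8^9 ≡ 18 (mod 19)  [q = 2: ≢ 1 ✓]
8^6 ≡ 1 (mod 19)  [q = 3: ≡ 1 ✗]
The check at q = 3 fails, so 8 generates a proper subgroup.

No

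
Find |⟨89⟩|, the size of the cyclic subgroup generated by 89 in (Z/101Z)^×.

100

ord(89) | φ(101) = 101 − 1 = 100 = 2^2 · 5^2.
Divisors of 100: 1, 2, 4, 5, 10, 20, 25, 50, 100.
Test each divisor d:
89^1 ≡ 89
89^2 ≡ 43
89^4 ≡ 31
89^5 ≡ 32
89^10 ≡ 14
89^20 ≡ 95
89^25 ≡ 10
89^50 ≡ 100
89^100 ≡ 1
Therefore the multiplicative order of 89 modulo 101 is 100.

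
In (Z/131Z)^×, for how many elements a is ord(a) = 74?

φ(131) = 131 − 1 = 130 = 2 · 5 · 13.
Since (Z/131Z)^× is cyclic of order 130, the number of elements of order d is φ(d) when d | 130 and 0 otherwise.
Since 74 ∤ 130, the count is 0.

0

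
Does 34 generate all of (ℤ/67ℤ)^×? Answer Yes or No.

Yes

φ(67) = 67 − 1 = 66 = 2 · 3 · 11.
An element g generates (Z/67Z)^× iff g^(66/q) ≢ 1 (mod 67) for each prime q ∈ {2, 3, 11}.
34^33 ≡ 66 (mod 67)  [q = 2: ≢ 1 ✓]
34^22 ≡ 29 (mod 67)  [q = 3: ≢ 1 ✓]
34^6 ≡ 22 (mod 67)  [q = 11: ≢ 1 ✓]
Every test exponent gives a nontrivial residue, hence 34 generates the full group.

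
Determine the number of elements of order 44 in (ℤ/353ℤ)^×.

20

φ(353) = 353 − 1 = 352 = 2^5 · 11.
In a cyclic group of order 352, there are φ(d) elements of order d for each divisor d of 352, and zero for non-divisors.
44 = 2^2 · 11 divides 352, and φ(44) = 20.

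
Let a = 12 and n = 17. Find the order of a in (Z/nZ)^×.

16

The order of 12 must divide φ(17) = 17 − 1 = 16 = 2^4.
Divisors of 16: 1, 2, 4, 8, 16.
Test each divisor d:
12^1 ≡ 12 (mod 17)
12^2 ≡ 8 (mod 17)
12^4 ≡ 13 (mod 17)
12^8 ≡ 16 (mod 17)
12^16 ≡ 1 (mod 17) ✓
So ord_17(12) = 16.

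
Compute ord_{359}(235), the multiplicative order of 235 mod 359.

179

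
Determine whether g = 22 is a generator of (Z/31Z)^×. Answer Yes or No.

Yes

φ(31) = 31 − 1 = 30 = 2 · 3 · 5.
An element g generates (Z/31Z)^× iff g^(30/q) ≢ 1 (mod 31) for each prime q ∈ {2, 3, 5}.
22^15 ≡ 30 (mod 31)  [q = 2: ≢ 1 ✓]
22^10 ≡ 5 (mod 31)  [q = 3: ≢ 1 ✓]
22^6 ≡ 8 (mod 31)  [q = 5: ≢ 1 ✓]
None equal 1, so ord_31(22) = 30: 22 is a primitive root.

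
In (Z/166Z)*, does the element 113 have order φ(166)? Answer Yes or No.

No

φ(166) = φ(2)·φ(83) = 1·82 = 82 = 2 · 41.
113 is a primitive root mod 166 iff 113^(φ(166)/q) ≢ 1 for every prime q | φ(166), i.e. q ∈ {2, 41}.
113^41 ≡ 1 (mod 166)  [q = 2: ≡ 1 ✗]
113^2 ≡ 153 (mod 166)  [q = 41: ≢ 1 ✓]
Since 113^41 ≡ 1, the order of 113 divides 41 < 82, so 113 is not a primitive root.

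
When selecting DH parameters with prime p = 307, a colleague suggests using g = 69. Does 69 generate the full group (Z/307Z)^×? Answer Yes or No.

φ(307) = 307 − 1 = 306 = 2 · 3^2 · 17.
Test 69^(306/q) mod 307 for each prime factor q of 306:
69^153 ≡ 1 (mod 307)  [q = 2: ≡ 1 ✗]
69^102 ≡ 17 (mod 307)  [q = 3: ≢ 1 ✓]
69^18 ≡ 280 (mod 307)  [q = 17: ≢ 1 ✓]
69^153 ≡ 1 shows ord(69) | 153, strictly less than φ(307); not a primitive root.

No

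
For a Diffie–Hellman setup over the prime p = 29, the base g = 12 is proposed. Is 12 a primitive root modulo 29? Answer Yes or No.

No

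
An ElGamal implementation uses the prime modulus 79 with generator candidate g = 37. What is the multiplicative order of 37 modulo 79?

78

The order of 37 must divide φ(79) = 79 − 1 = 78 = 2 · 3 · 13.
Divisors of 78: 1, 2, 3, 6, 13, 26, 39, 78.
Test each divisor d:
37^1 ≡ 37 (mod 79)
37^2 ≡ 26 (mod 79)
37^3 ≡ 14 (mod 79)
37^6 ≡ 38 (mod 79)
37^13 ≡ 24 (mod 79)
37^26 ≡ 23 (mod 79)
37^39 ≡ 78 (mod 79)
37^78 ≡ 1 (mod 79) ✓
Hence ord(37) = 78.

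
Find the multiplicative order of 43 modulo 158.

78

ord(43) | φ(158) = φ(2)·φ(79) = 1·78 = 78 = 2 · 3 · 13.
Divisors of 78: 1, 2, 3, 6, 13, 26, 39, 78.
Compute 43^d (mod 158) for the divisors d until we hit 1:
43^1 ≡ 43
43^2 ≡ 111
43^3 ≡ 33
43^6 ≡ 141
43^13 ≡ 103
43^26 ≡ 23
43^39 ≡ 157
43^78 ≡ 1
Therefore the multiplicative order of 43 modulo 158 is 78.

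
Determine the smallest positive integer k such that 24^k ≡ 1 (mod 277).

276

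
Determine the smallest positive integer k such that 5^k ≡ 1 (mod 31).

3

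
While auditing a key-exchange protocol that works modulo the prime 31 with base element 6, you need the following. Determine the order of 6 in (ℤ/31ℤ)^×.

The order of 6 must divide φ(31) = 31 − 1 = 30 = 2 · 3 · 5.
Divisors of 30: 1, 2, 3, 5, 6, 10, 15, 30.
Compute 6^d (mod 31) for the divisors d until we hit 1:
6^1 ≡ 6
6^2 ≡ 5
6^3 ≡ 30
6^5 ≡ 26
6^6 ≡ 1
Therefore the multiplicative order of 6 modulo 31 is 6.

6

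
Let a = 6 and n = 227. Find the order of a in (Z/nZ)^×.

226

ord(6) | φ(227) = 227 − 1 = 226 = 2 · 113.
Divisors of 226: 1, 2, 113, 226.
Evaluate successive powers at the divisors of 226:
6^1 ≡ 6 (mod 227)
6^2 ≡ 36 (mod 227)
6^113 ≡ 226 (mod 227)
6^226 ≡ 1 (mod 227) ✓
Therefore the multiplicative order of 6 modulo 227 is 226.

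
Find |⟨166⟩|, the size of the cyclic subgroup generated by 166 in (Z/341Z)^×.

The order of 166 must divide φ(341) = φ(11·31) = (11−1)·(31−1) = 10·30 = 300 = 2^2 · 3 · 5^2.
Divisors of 300: 1, 2, 3, 4, 5, 6, 10, 12, 15, 20, 25, 30, 50, 60, 75, 100, 150, 300.
Evaluate successive powers at the divisors of 300:
166^1 ≡ 166 (mod 341)
166^2 ≡ 276 (mod 341)
166^3 ≡ 122 (mod 341)
166^4 ≡ 133 (mod 341)
166^5 ≡ 254 (mod 341)
166^6 ≡ 221 (mod 341)
166^10 ≡ 67 (mod 341)
166^12 ≡ 78 (mod 341)
166^15 ≡ 309 (mod 341)
166^20 ≡ 56 (mod 341)
166^25 ≡ 243 (mod 341)
166^30 ≡ 1 (mod 341) ✓
Hence ord(166) = 30.

30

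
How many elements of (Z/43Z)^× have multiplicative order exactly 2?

1

φ(43) = 43 − 1 = 42 = 2 · 3 · 7.
Since (Z/43Z)^× is cyclic of order 42, the number of elements of order d is φ(d) when d | 42 and 0 otherwise.
2 | 42, and φ(2) = 2 − 1 = 1.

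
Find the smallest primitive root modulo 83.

φ(83) = 83 − 1 = 82 = 2 · 41.
g is a primitive root iff g^(82/q) ≢ 1 (mod 83) for each prime q ∈ {2, 41}.
g = 2: 2^41 ≡ 82; 2^2 ≡ 4 — none is 1, so 2 is a primitive root.
Hence the least primitive root of 83 is 2.

2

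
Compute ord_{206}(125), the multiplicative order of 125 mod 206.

By Lagrange's theorem, ord_206(125) divides φ(206) = φ(2)·φ(103) = 1·102 = 102 = 2 · 3 · 17.
Divisors of 102: 1, 2, 3, 6, 17, 34, 51, 102.
Test each divisor d:
125^1 ≡ 125 (mod 206)
125^2 ≡ 175 (mod 206)
125^3 ≡ 39 (mod 206)
125^6 ≡ 79 (mod 206)
125^17 ≡ 205 (mod 206)
125^34 ≡ 1 (mod 206) ✓
The smallest such exponent is 34, so the order of 125 is 34.

34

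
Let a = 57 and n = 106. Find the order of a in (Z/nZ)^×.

26

Since 57 ∈ (Z/106Z)^×, its order divides φ(106) = φ(2)·φ(53) = 1·52 = 52 = 2^2 · 13.
Divisors of 52: 1, 2, 4, 13, 26, 52.
Test each divisor d:
57^1 ≡ 57 (mod 106)
57^2 ≡ 69 (mod 106)
57^4 ≡ 97 (mod 106)
57^13 ≡ 105 (mod 106)
57^26 ≡ 1 (mod 106) ✓
So ord_106(57) = 26.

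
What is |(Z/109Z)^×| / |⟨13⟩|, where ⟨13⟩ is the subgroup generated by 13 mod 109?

The order of 13 must divide φ(109) = 109 − 1 = 108 = 2^2 · 3^3.
Divisors of 108: 1, 2, 3, 4, 6, 9, 12, 18, 27, 36, 54, 108.
Check 13^d mod 109 for each divisor in increasing order:
13^1 ≡ 13 (mod 109)
13^2 ≡ 60 (mod 109)
13^3 ≡ 17 (mod 109)
13^4 ≡ 3 (mod 109)
13^6 ≡ 71 (mod 109)
13^9 ≡ 8 (mod 109)
13^12 ≡ 27 (mod 109)
13^18 ≡ 64 (mod 109)
13^27 ≡ 76 (mod 109)
13^36 ≡ 63 (mod 109)
13^54 ≡ 108 (mod 109)
13^108 ≡ 1 (mod 109) ✓
The order of 13 is 108, so the subgroup it generates has 108 elements.
[(Z/109Z)^× : ⟨13⟩] = 108/108 = 1.

1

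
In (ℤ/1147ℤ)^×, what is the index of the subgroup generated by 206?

ord(206) | φ(1147) = φ(31·37) = (31−1)·(37−1) = 30·36 = 1080 = 2^3 · 3^3 · 5.
Divisors of 1080: 1, 2, 3, 4, 5, 6, 8, 9, 10, 12, 15, 18, 20, 24, 27, 30, 36, 40, 45, 54, 60, 72, 90, 108, 120, 135, 180, 216, 270, 360, 540, 1080.
Compute 206^d (mod 1147) for the divisors d until we hit 1:
206^1 ≡ 206
206^2 ≡ 1144
206^3 ≡ 529
206^4 ≡ 9
206^5 ≡ 707
206^6 ≡ 1120
206^8 ≡ 81
206^9 ≡ 628
206^10 ≡ 904
206^12 ≡ 729
206^15 ≡ 249
206^18 ≡ 963
206^20 ≡ 552
206^24 ≡ 380
206^27 ≡ 295
206^30 ≡ 63
206^36 ≡ 593
206^40 ≡ 749
206^45 ≡ 776
206^54 ≡ 1000
206^60 ≡ 528
206^72 ≡ 667
206^90 ≡ 1
So ord_1147(206) = 90, hence |⟨206⟩| = 90.
The index is φ(1147) / ord(206) = 1080 / 90 = 12.

12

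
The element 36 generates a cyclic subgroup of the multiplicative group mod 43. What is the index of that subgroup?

14

ord(36) | φ(43) = 43 − 1 = 42 = 2 · 3 · 7.
Divisors of 42: 1, 2, 3, 6, 7, 14, 21, 42.
Compute 36^d (mod 43) for the divisors d until we hit 1:
36^1 ≡ 36
36^2 ≡ 6
36^3 ≡ 1
The order of 36 is 3, so the subgroup it generates has 3 elements.
Index = |(Z/43Z)^×| / |⟨36⟩| = 42 / 3 = 14.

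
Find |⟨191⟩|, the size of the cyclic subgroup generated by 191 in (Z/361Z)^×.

ord(191) | φ(361) = φ(19^2) = 19·(19−1) = 342 = 2 · 3^2 · 19.
Divisors of 342: 1, 2, 3, 6, 9, 18, 19, 38, 57, 114, 171, 342.
Evaluate successive powers at the divisors of 342:
191^1 ≡ 191 (mod 361)
191^2 ≡ 20 (mod 361)
191^3 ≡ 210 (mod 361)
191^6 ≡ 58 (mod 361)
191^9 ≡ 267 (mod 361)
191^18 ≡ 172 (mod 361)
191^19 ≡ 1 (mod 361) ✓
Hence ord(191) = 19.

19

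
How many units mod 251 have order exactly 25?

20

φ(251) = 251 − 1 = 250 = 2 · 5^3.
In a cyclic group of order 250, there are φ(d) elements of order d for each divisor d of 250, and zero for non-divisors.
25 = 5^2 divides 250, and φ(25) = 20.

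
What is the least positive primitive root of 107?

φ(107) = 107 − 1 = 106 = 2 · 53.
g is a primitive root iff g^(106/q) ≢ 1 (mod 107) for each prime q ∈ {2, 53}.
g = 2: 2^53 ≡ 106; 2^2 ≡ 4 — none is 1, so 2 is a primitive root.
Hence the least primitive root of 107 is 2.

2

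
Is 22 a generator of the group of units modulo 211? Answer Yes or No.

Yes

φ(211) = 211 − 1 = 210 = 2 · 3 · 5 · 7.
It suffices to check that the order of 22 is not a proper divisor of 210: compute 22^(210/q) for q ∈ {2, 3, 5, 7}.
22^105 ≡ 210 (mod 211)  [q = 2: ≢ 1 ✓]
22^70 ≡ 196 (mod 211)  [q = 3: ≢ 1 ✓]
22^42 ≡ 188 (mod 211)  [q = 5: ≢ 1 ✓]
22^30 ≡ 123 (mod 211)  [q = 7: ≢ 1 ✓]
All checks pass, so 22 has order 210 and is a primitive root modulo 211.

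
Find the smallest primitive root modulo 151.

6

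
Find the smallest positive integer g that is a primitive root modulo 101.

φ(101) = 101 − 1 = 100 = 2^2 · 5^2.
g is a primitive root iff g^(100/q) ≢ 1 (mod 101) for each prime q ∈ {2, 5}.
g = 2: 2^50 ≡ 100; 2^20 ≡ 95 — none is 1, so 2 is a primitive root.
Hence the least primitive root of 101 is 2.

2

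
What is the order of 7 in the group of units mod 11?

10

The order of 7 must divide φ(11) = 11 − 1 = 10 = 2 · 5.
Divisors of 10: 1, 2, 5, 10.
Test each divisor d:
7^1 ≡ 7 (mod 11)
7^2 ≡ 5 (mod 11)
7^5 ≡ 10 (mod 11)
7^10 ≡ 1 (mod 11) ✓
Hence ord(7) = 10.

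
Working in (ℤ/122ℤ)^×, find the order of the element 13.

3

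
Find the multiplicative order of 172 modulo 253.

110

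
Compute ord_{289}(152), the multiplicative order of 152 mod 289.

34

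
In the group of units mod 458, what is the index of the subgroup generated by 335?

3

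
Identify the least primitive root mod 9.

φ(9) = φ(3^2) = 3·(3−1) = 6 = 2 · 3.
g is a primitive root iff g^(6/q) ≢ 1 (mod 9) for each prime q ∈ {2, 3}.
g = 2: 2^3 ≡ 8; 2^2 ≡ 4 — none is 1, so 2 is a primitive root.
So 2 is the smallest generator of (Z/9Z)^×.

2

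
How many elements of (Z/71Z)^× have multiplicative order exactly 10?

4

φ(71) = 71 − 1 = 70 = 2 · 5 · 7.
Since (Z/71Z)^× is cyclic of order 70, the number of elements of order d is φ(d) when d | 70 and 0 otherwise.
10 = 2 · 5 divides 70, and φ(10) = 4.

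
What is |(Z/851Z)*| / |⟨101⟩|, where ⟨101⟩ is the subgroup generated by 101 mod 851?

The order of 101 must divide φ(851) = φ(23·37) = (23−1)·(37−1) = 22·36 = 792 = 2^3 · 3^2 · 11.
Divisors of 792: 1, 2, 3, 4, 6, 8, 9, 11, 12, 18, 22, 24, 33, 36, 44, 66, 72, 88, 99, 132, 198, 264, 396, 792.
Evaluate successive powers at the divisors of 792:
101^1 ≡ 101 (mod 851)
101^2 ≡ 840 (mod 851)
101^3 ≡ 591 (mod 851)
101^4 ≡ 121 (mod 851)
101^6 ≡ 371 (mod 851)
101^8 ≡ 174 (mod 851)
101^9 ≡ 554 (mod 851)
101^11 ≡ 714 (mod 851)
101^12 ≡ 630 (mod 851)
101^18 ≡ 556 (mod 851)
101^22 ≡ 47 (mod 851)
101^24 ≡ 334 (mod 851)
101^33 ≡ 369 (mod 851)
101^36 ≡ 223 (mod 851)
101^44 ≡ 507 (mod 851)
101^66 ≡ 1 (mod 851) ✓
Thus |⟨101⟩| = ord(101) = 66.
Index = |(Z/851Z)^×| / |⟨101⟩| = 792 / 66 = 12.

12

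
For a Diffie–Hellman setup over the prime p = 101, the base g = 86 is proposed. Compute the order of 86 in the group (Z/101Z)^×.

By Lagrange's theorem, ord_101(86) divides φ(101) = 101 − 1 = 100 = 2^2 · 5^2.
Divisors of 100: 1, 2, 4, 5, 10, 20, 25, 50, 100.
Test each divisor d:
86^1 ≡ 86 (mod 101)
86^2 ≡ 23 (mod 101)
86^4 ≡ 24 (mod 101)
86^5 ≡ 44 (mod 101)
86^10 ≡ 17 (mod 101)
86^20 ≡ 87 (mod 101)
86^25 ≡ 91 (mod 101)
86^50 ≡ 100 (mod 101)
86^100 ≡ 1 (mod 101) ✓
The smallest such exponent is 100, so the order of 86 is 100.

100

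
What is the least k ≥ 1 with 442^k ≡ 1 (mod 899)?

Since 442 ∈ (Z/899Z)^×, its order divides φ(899) = φ(29·31) = (29−1)·(31−1) = 28·30 = 840 = 2^3 · 3 · 5 · 7.
Divisors of 840: 1, 2, 3, 4, 5, 6, 7, 8, 10, 12, 14, 15, 20, 21, 24, 28, 30, 35, 40, 42, 56, 60, 70, 84, 105, 120, 140, 168, 210, 280, 420, 840.
Compute 442^d (mod 899) for the divisors d until we hit 1:
442^1 ≡ 442 (mod 899)
442^2 ≡ 281 (mod 899)
442^3 ≡ 140 (mod 899)
442^4 ≡ 748 (mod 899)
442^5 ≡ 683 (mod 899)
442^6 ≡ 721 (mod 899)
442^7 ≡ 436 (mod 899)
442^8 ≡ 326 (mod 899)
442^10 ≡ 807 (mod 899)
442^12 ≡ 219 (mod 899)
442^14 ≡ 407 (mod 899)
442^15 ≡ 94 (mod 899)
442^20 ≡ 373 (mod 899)
442^21 ≡ 349 (mod 899)
442^24 ≡ 314 (mod 899)
442^28 ≡ 233 (mod 899)
442^30 ≡ 745 (mod 899)
442^35 ≡ 1 (mod 899) ✓
So ord_899(442) = 35.

35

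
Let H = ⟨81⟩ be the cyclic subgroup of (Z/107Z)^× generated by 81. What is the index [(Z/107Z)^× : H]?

2

The order of 81 must divide φ(107) = 107 − 1 = 106 = 2 · 53.
Divisors of 106: 1, 2, 53, 106.
Check 81^d mod 107 for each divisor in increasing order:
81^1 ≡ 81 (mod 107)
81^2 ≡ 34 (mod 107)
81^53 ≡ 1 (mod 107) ✓
The order of 81 is 53, so the subgroup it generates has 53 elements.
Index = |(Z/107Z)^×| / |⟨81⟩| = 106 / 53 = 2.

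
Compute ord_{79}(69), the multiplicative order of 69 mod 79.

26

The order of 69 must divide φ(79) = 79 − 1 = 78 = 2 · 3 · 13.
Divisors of 78: 1, 2, 3, 6, 13, 26, 39, 78.
Test each divisor d:
69^1 ≡ 69
69^2 ≡ 21
69^3 ≡ 27
69^6 ≡ 18
69^13 ≡ 78
69^26 ≡ 1
So ord_79(69) = 26.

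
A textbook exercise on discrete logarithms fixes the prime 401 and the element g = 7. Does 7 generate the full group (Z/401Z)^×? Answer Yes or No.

φ(401) = 401 − 1 = 400 = 2^4 · 5^2.
7 is a primitive root mod 401 iff 7^(φ(401)/q) ≢ 1 for every prime q | φ(401), i.e. q ∈ {2, 5}.
7^200 ≡ 1 (mod 401)  [q = 2: ≡ 1 ✗]
7^80 ≡ 372 (mod 401)  [q = 5: ≢ 1 ✓]
The check at q = 2 fails, so 7 generates a proper subgroup.

No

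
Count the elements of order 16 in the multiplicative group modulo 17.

8

φ(17) = 17 − 1 = 16 = 2^4.
Since (Z/17Z)^× is cyclic of order 16, the number of elements of order d is φ(d) when d | 16 and 0 otherwise.
16 = 2^4 divides 16, and φ(16) = 8.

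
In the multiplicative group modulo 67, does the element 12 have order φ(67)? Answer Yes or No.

Yes

φ(67) = 67 − 1 = 66 = 2 · 3 · 11.
An element g generates (Z/67Z)^× iff g^(66/q) ≢ 1 (mod 67) for each prime q ∈ {2, 3, 11}.
12^33 ≡ 66 (mod 67)  [q = 2: ≢ 1 ✓]
12^22 ≡ 29 (mod 67)  [q = 3: ≢ 1 ✓]
12^6 ≡ 62 (mod 67)  [q = 11: ≢ 1 ✓]
None equal 1, so ord_67(12) = 66: 12 is a primitive root.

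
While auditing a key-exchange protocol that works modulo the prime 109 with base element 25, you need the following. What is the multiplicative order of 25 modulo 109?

27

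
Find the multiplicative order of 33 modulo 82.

20

By Lagrange's theorem, ord_82(33) divides φ(82) = φ(2)·φ(41) = 1·40 = 40 = 2^3 · 5.
Divisors of 40: 1, 2, 4, 5, 8, 10, 20, 40.
Evaluate successive powers at the divisors of 40:
33^1 ≡ 33 (mod 82)
33^2 ≡ 23 (mod 82)
33^4 ≡ 37 (mod 82)
33^5 ≡ 73 (mod 82)
33^8 ≡ 57 (mod 82)
33^10 ≡ 81 (mod 82)
33^20 ≡ 1 (mod 82) ✓
The smallest such exponent is 20, so the order of 33 is 20.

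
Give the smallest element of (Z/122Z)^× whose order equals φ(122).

7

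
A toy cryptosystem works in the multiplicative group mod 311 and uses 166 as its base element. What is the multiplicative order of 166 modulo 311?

ord(166) | φ(311) = 311 − 1 = 310 = 2 · 5 · 31.
Divisors of 310: 1, 2, 5, 10, 31, 62, 155, 310.
Compute 166^d (mod 311) for the divisors d until we hit 1:
166^1 ≡ 166 (mod 311)
166^2 ≡ 188 (mod 311)
166^5 ≡ 89 (mod 311)
166^10 ≡ 146 (mod 311)
166^31 ≡ 36 (mod 311)
166^62 ≡ 52 (mod 311)
166^155 ≡ 1 (mod 311) ✓
Hence ord(166) = 155.

155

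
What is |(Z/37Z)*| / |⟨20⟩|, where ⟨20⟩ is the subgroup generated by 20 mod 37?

1

By Lagrange's theorem, ord_37(20) divides φ(37) = 37 − 1 = 36 = 2^2 · 3^2.
Divisors of 36: 1, 2, 3, 4, 6, 9, 12, 18, 36.
Compute 20^d (mod 37) for the divisors d until we hit 1:
20^1 ≡ 20
20^2 ≡ 30
20^3 ≡ 8
20^4 ≡ 12
20^6 ≡ 27
20^9 ≡ 31
20^12 ≡ 26
20^18 ≡ 36
20^36 ≡ 1
Thus |⟨20⟩| = ord(20) = 36.
Index = |(Z/37Z)^×| / |⟨20⟩| = 36 / 36 = 1.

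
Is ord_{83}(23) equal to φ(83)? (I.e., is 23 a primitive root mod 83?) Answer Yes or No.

φ(83) = 83 − 1 = 82 = 2 · 41.
It suffices to check that the order of 23 is not a proper divisor of 82: compute 23^(82/q) for q ∈ {2, 41}.
23^41 ≡ 1 (mod 83)  [q = 2: ≡ 1 ✗]
23^2 ≡ 31 (mod 83)  [q = 41: ≢ 1 ✓]
The check at q = 2 fails, so 23 generates a proper subgroup.

No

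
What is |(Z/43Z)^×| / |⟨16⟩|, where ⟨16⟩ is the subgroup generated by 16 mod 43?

The order of 16 must divide φ(43) = 43 − 1 = 42 = 2 · 3 · 7.
Divisors of 42: 1, 2, 3, 6, 7, 14, 21, 42.
Compute 16^d (mod 43) for the divisors d until we hit 1:
16^1 ≡ 16 (mod 43)
16^2 ≡ 41 (mod 43)
16^3 ≡ 11 (mod 43)
16^6 ≡ 35 (mod 43)
16^7 ≡ 1 (mod 43) ✓
Thus |⟨16⟩| = ord(16) = 7.
The index is φ(43) / ord(16) = 42 / 7 = 6.

6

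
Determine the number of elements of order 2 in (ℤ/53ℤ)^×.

1

φ(53) = 53 − 1 = 52 = 2^2 · 13.
Since (Z/53Z)^× is cyclic of order 52, the number of elements of order d is φ(d) when d | 52 and 0 otherwise.
2 | 52, and φ(2) = 2 − 1 = 1.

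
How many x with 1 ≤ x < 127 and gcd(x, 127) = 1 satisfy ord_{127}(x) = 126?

36

φ(127) = 127 − 1 = 126 = 2 · 3^2 · 7.
(Z/127Z)^× is cyclic (|G| = 126); a cyclic group of order m has exactly φ(d) elements of each order d | m, and none otherwise.
126 = 2 · 3^2 · 7 divides 126, and φ(126) = 36.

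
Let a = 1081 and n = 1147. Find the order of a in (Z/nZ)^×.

ord(1081) | φ(1147) = φ(31·37) = (31−1)·(37−1) = 30·36 = 1080 = 2^3 · 3^3 · 5.
Divisors of 1080: 1, 2, 3, 4, 5, 6, 8, 9, 10, 12, 15, 18, 20, 24, 27, 30, 36, 40, 45, 54, 60, 72, 90, 108, 120, 135, 180, 216, 270, 360, 540, 1080.
Compute 1081^d (mod 1147) for the divisors d until we hit 1:
1081^1 ≡ 1081 (mod 1147)
1081^2 ≡ 915 (mod 1147)
1081^3 ≡ 401 (mod 1147)
1081^4 ≡ 1062 (mod 1147)
1081^5 ≡ 1022 (mod 1147)
1081^6 ≡ 221 (mod 1147)
1081^8 ≡ 343 (mod 1147)
1081^9 ≡ 302 (mod 1147)
1081^10 ≡ 714 (mod 1147)
1081^12 ≡ 667 (mod 1147)
1081^15 ≡ 216 (mod 1147)
1081^18 ≡ 591 (mod 1147)
1081^20 ≡ 528 (mod 1147)
1081^24 ≡ 1000 (mod 1147)
1081^27 ≡ 697 (mod 1147)
1081^30 ≡ 776 (mod 1147)
1081^36 ≡ 593 (mod 1147)
1081^40 ≡ 63 (mod 1147)
1081^45 ≡ 154 (mod 1147)
1081^54 ≡ 628 (mod 1147)
1081^60 ≡ 1 (mod 1147) ✓
Hence ord(1081) = 60.

60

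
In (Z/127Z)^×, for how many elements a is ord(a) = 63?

φ(127) = 127 − 1 = 126 = 2 · 3^2 · 7.
(Z/127Z)^× is cyclic (|G| = 126); a cyclic group of order m has exactly φ(d) elements of each order d | m, and none otherwise.
63 = 3^2 · 7 divides 126, and φ(63) = 36.

36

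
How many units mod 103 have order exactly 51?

32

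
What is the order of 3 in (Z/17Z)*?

16

By Lagrange's theorem, ord_17(3) divides φ(17) = 17 − 1 = 16 = 2^4.
Divisors of 16: 1, 2, 4, 8, 16.
Check 3^d mod 17 for each divisor in increasing order:
3^1 ≡ 3 (mod 17)
3^2 ≡ 9 (mod 17)
3^4 ≡ 13 (mod 17)
3^8 ≡ 16 (mod 17)
3^16 ≡ 1 (mod 17) ✓
So ord_17(3) = 16.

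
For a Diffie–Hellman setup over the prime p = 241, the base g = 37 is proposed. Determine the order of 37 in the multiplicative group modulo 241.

240

ord(37) | φ(241) = 241 − 1 = 240 = 2^4 · 3 · 5.
Divisors of 240: 1, 2, 3, 4, 5, 6, 8, 10, 12, 15, 16, 20, 24, 30, 40, 48, 60, 80, 120, 240.
Evaluate successive powers at the divisors of 240:
37^1 ≡ 37 (mod 241)
37^2 ≡ 164 (mod 241)
37^3 ≡ 43 (mod 241)
37^4 ≡ 145 (mod 241)
37^5 ≡ 63 (mod 241)
37^6 ≡ 162 (mod 241)
37^8 ≡ 58 (mod 241)
37^10 ≡ 113 (mod 241)
37^12 ≡ 216 (mod 241)
37^15 ≡ 130 (mod 241)
37^16 ≡ 231 (mod 241)
37^20 ≡ 237 (mod 241)
37^24 ≡ 143 (mod 241)
37^30 ≡ 30 (mod 241)
37^40 ≡ 16 (mod 241)
37^48 ≡ 205 (mod 241)
37^60 ≡ 177 (mod 241)
37^80 ≡ 15 (mod 241)
37^120 ≡ 240 (mod 241)
37^240 ≡ 1 (mod 241) ✓
The smallest such exponent is 240, so the order of 37 is 240.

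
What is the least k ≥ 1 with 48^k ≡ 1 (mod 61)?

ord(48) | φ(61) = 61 − 1 = 60 = 2^2 · 3 · 5.
Divisors of 60: 1, 2, 3, 4, 5, 6, 10, 12, 15, 20, 30, 60.
Test each divisor d:
48^1 ≡ 48 (mod 61)
48^2 ≡ 47 (mod 61)
48^3 ≡ 60 (mod 61)
48^4 ≡ 13 (mod 61)
48^5 ≡ 14 (mod 61)
48^6 ≡ 1 (mod 61) ✓
So ord_61(48) = 6.

6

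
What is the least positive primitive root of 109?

6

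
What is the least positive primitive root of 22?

φ(22) = φ(2)·φ(11) = 1·10 = 10 = 2 · 5.
g is a primitive root iff g^(10/q) ≢ 1 (mod 22) for each prime q ∈ {2, 5}.
g = 2: gcd(2, 22) = 2 > 1, not a unit — skip.
g = 3: 3^5 ≡ 1 — hits 1, so not a primitive root.
g = 4: gcd(4, 22) = 2 > 1, not a unit — skip.
g = 5: 5^5 ≡ 1 — hits 1, so not a primitive root.
g = 6: gcd(6, 22) = 2 > 1, not a unit — skip.
g = 7: 7^5 ≡ 21; 7^2 ≡ 5 — none is 1, so 7 is a primitive root.
So 7 is the smallest generator of (Z/22Z)^×.

7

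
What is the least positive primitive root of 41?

6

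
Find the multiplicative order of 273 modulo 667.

44

Since 273 ∈ (Z/667Z)^×, its order divides φ(667) = φ(23·29) = (23−1)·(29−1) = 22·28 = 616 = 2^3 · 7 · 11.
Divisors of 616: 1, 2, 4, 7, 8, 11, 14, 22, 28, 44, 56, 77, 88, 154, 308, 616.
Test each divisor d:
273^1 ≡ 273 (mod 667)
273^2 ≡ 492 (mod 667)
273^4 ≡ 610 (mod 667)
273^7 ≡ 481 (mod 667)
273^8 ≡ 581 (mod 667)
273^11 ≡ 597 (mod 667)
273^14 ≡ 579 (mod 667)
273^22 ≡ 231 (mod 667)
273^28 ≡ 407 (mod 667)
273^44 ≡ 1 (mod 667) ✓
So ord_667(273) = 44.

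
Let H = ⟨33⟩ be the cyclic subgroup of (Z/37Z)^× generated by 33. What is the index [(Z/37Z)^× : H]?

4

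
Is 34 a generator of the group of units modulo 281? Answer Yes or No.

φ(281) = 281 − 1 = 280 = 2^3 · 5 · 7.
An element g generates (Z/281Z)^× iff g^(280/q) ≢ 1 (mod 281) for each prime q ∈ {2, 5, 7}.
34^140 ≡ 1 (mod 281)  [q = 2: ≡ 1 ✗]
34^56 ≡ 1 (mod 281)  [q = 5: ≡ 1 ✗]
34^40 ≡ 79 (mod 281)  [q = 7: ≢ 1 ✓]
Since 34^140 ≡ 1, the order of 34 divides 140 < 280, so 34 is not a primitive root.

No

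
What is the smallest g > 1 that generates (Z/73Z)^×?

5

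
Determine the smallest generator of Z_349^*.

φ(349) = 349 − 1 = 348 = 2^2 · 3 · 29.
g is a primitive root iff g^(348/q) ≢ 1 (mod 349) for each prime q ∈ {2, 3, 29}.
g = 2: 2^174 ≡ 348; 2^116 ≡ 226; 2^12 ≡ 257 — none is 1, so 2 is a primitive root.
The smallest primitive root modulo 349 is 2.

2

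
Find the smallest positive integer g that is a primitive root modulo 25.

2

φ(25) = φ(5^2) = 5·(5−1) = 20 = 2^2 · 5.
Test candidates g = 2, 3, … against the prime factors q ∈ {2, 5} of φ(25): g is a generator iff g^(20/q) ≢ 1 for every such q.
g = 2: 2^10 ≡ 24; 2^4 ≡ 16 — none is 1, so 2 is a primitive root.
The smallest primitive root modulo 25 is 2.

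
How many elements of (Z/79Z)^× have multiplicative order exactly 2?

1

φ(79) = 79 − 1 = 78 = 2 · 3 · 13.
In a cyclic group of order 78, there are φ(d) elements of order d for each divisor d of 78, and zero for non-divisors.
2 | 78, and φ(2) = 2 − 1 = 1.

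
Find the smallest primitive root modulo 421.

φ(421) = 421 − 1 = 420 = 2^2 · 3 · 5 · 7.
g is a primitive root iff g^(420/q) ≢ 1 (mod 421) for each prime q ∈ {2, 3, 5, 7}.
g = 2: 2^210 ≡ 420; 2^140 ≡ 400; 2^84 ≡ 279; 2^60 ≡ 370 — none is 1, so 2 is a primitive root.
Hence the least primitive root of 421 is 2.

2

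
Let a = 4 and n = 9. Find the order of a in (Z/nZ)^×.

3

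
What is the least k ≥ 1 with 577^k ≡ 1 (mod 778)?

ord(577) | φ(778) = φ(2)·φ(389) = 1·388 = 388 = 2^2 · 97.
Divisors of 388: 1, 2, 4, 97, 194, 388.
Compute 577^d (mod 778) for the divisors d until we hit 1:
577^1 ≡ 577
577^2 ≡ 723
577^4 ≡ 691
577^97 ≡ 115
577^194 ≡ 777
577^388 ≡ 1
So ord_778(577) = 388.

388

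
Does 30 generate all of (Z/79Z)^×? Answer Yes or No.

φ(79) = 79 − 1 = 78 = 2 · 3 · 13.
Test 30^(78/q) mod 79 for each prime factor q of 78:
30^39 ≡ 78 (mod 79)  [q = 2: ≢ 1 ✓]
30^26 ≡ 23 (mod 79)  [q = 3: ≢ 1 ✓]
30^6 ≡ 8 (mod 79)  [q = 13: ≢ 1 ✓]
Every test exponent gives a nontrivial residue, hence 30 generates the full group.

Yes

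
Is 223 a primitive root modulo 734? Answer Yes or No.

φ(734) = φ(2)·φ(367) = 1·366 = 366 = 2 · 3 · 61.
An element g generates (Z/734Z)^× iff g^(366/q) ≢ 1 (mod 734) for each prime q ∈ {2, 3, 61}.
223^183 ≡ 733 (mod 734)  [q = 2: ≢ 1 ✓]
223^122 ≡ 283 (mod 734)  [q = 3: ≢ 1 ✓]
223^6 ≡ 413 (mod 734)  [q = 61: ≢ 1 ✓]
None equal 1, so ord_734(223) = 366: 223 is a primitive root.

Yes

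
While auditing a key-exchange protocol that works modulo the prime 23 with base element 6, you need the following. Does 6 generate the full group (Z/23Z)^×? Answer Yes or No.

No

φ(23) = 23 − 1 = 22 = 2 · 11.
Test 6^(22/q) mod 23 for each prime factor q of 22:
6^11 ≡ 1 (mod 23)  [q = 2: ≡ 1 ✗]
6^2 ≡ 13 (mod 23)  [q = 11: ≢ 1 ✓]
The check at q = 2 fails, so 6 generates a proper subgroup.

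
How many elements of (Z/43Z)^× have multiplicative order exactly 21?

12

φ(43) = 43 − 1 = 42 = 2 · 3 · 7.
Since (Z/43Z)^× is cyclic of order 42, the number of elements of order d is φ(d) when d | 42 and 0 otherwise.
21 = 3 · 7 divides 42, and φ(21) = 12.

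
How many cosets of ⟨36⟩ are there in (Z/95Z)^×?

8

Since 36 ∈ (Z/95Z)^×, its order divides φ(95) = φ(5·19) = (5−1)·(19−1) = 4·18 = 72 = 2^3 · 3^2.
Divisors of 72: 1, 2, 3, 4, 6, 8, 9, 12, 18, 24, 36, 72.
Compute 36^d (mod 95) for the divisors d until we hit 1:
36^1 ≡ 36
36^2 ≡ 61
36^3 ≡ 11
36^4 ≡ 16
36^6 ≡ 26
36^8 ≡ 66
36^9 ≡ 1
So ord_95(36) = 9, hence |⟨36⟩| = 9.
Index = |(Z/95Z)^×| / |⟨36⟩| = 72 / 9 = 8.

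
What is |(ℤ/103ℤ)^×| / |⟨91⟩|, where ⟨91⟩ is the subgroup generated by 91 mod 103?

2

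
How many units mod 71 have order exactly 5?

φ(71) = 71 − 1 = 70 = 2 · 5 · 7.
(Z/71Z)^× is cyclic (|G| = 70); a cyclic group of order m has exactly φ(d) elements of each order d | m, and none otherwise.
5 | 70, and φ(5) = 5 − 1 = 4.

4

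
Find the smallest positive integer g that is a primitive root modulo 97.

φ(97) = 97 − 1 = 96 = 2^5 · 3.
Test candidates g = 2, 3, … against the prime factors q ∈ {2, 3} of φ(97): g is a generator iff g^(96/q) ≢ 1 for every such q.
g = 2: 2^48 ≡ 1 — hits 1, so not a primitive root.
g = 3: 3^48 ≡ 1 — hits 1, so not a primitive root.
g = 4: 4^48 ≡ 1 — hits 1, so not a primitive root.
g = 5: 5^48 ≡ 96; 5^32 ≡ 35 — none is 1, so 5 is a primitive root.
Hence the least primitive root of 97 is 5.

5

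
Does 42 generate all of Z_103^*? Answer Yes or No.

φ(103) = 103 − 1 = 102 = 2 · 3 · 17.
It suffices to check that the order of 42 is not a proper divisor of 102: compute 42^(102/q) for q ∈ {2, 3, 17}.
42^51 ≡ 102 (mod 103)  [q = 2: ≢ 1 ✓]
42^34 ≡ 1 (mod 103)  [q = 3: ≡ 1 ✗]
42^6 ≡ 34 (mod 103)  [q = 17: ≢ 1 ✓]
42^34 ≡ 1 shows ord(42) | 34, strictly less than φ(103); not a primitive root.

No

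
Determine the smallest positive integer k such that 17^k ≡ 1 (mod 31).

30

Since 17 ∈ (Z/31Z)^×, its order divides φ(31) = 31 − 1 = 30 = 2 · 3 · 5.
Divisors of 30: 1, 2, 3, 5, 6, 10, 15, 30.
Test each divisor d:
17^1 ≡ 17 (mod 31)
17^2 ≡ 10 (mod 31)
17^3 ≡ 15 (mod 31)
17^5 ≡ 26 (mod 31)
17^6 ≡ 8 (mod 31)
17^10 ≡ 25 (mod 31)
17^15 ≡ 30 (mod 31)
17^30 ≡ 1 (mod 31) ✓
Therefore the multiplicative order of 17 modulo 31 is 30.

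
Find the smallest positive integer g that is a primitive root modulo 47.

φ(47) = 47 − 1 = 46 = 2 · 23.
Test candidates g = 2, 3, … against the prime factors q ∈ {2, 23} of φ(47): g is a generator iff g^(46/q) ≢ 1 for every such q.
g = 2: 2^23 ≡ 1 — hits 1, so not a primitive root.
g = 3: 3^23 ≡ 1 — hits 1, so not a primitive root.
g = 4: 4^23 ≡ 1 — hits 1, so not a primitive root.
g = 5: 5^23 ≡ 46; 5^2 ≡ 25 — none is 1, so 5 is a primitive root.
So 5 is the smallest generator of (Z/47Z)^×.

5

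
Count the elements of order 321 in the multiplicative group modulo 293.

0

φ(293) = 293 − 1 = 292 = 2^2 · 73.
In a cyclic group of order 292, there are φ(d) elements of order d for each divisor d of 292, and zero for non-divisors.
Here 292 is not a multiple of 321, so there are no elements of order 321.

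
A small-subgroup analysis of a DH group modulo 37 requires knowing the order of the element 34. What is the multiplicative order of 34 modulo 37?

9

ord(34) | φ(37) = 37 − 1 = 36 = 2^2 · 3^2.
Divisors of 36: 1, 2, 3, 4, 6, 9, 12, 18, 36.
Compute 34^d (mod 37) for the divisors d until we hit 1:
34^1 ≡ 34 (mod 37)
34^2 ≡ 9 (mod 37)
34^3 ≡ 10 (mod 37)
34^4 ≡ 7 (mod 37)
34^6 ≡ 26 (mod 37)
34^9 ≡ 1 (mod 37) ✓
Therefore the multiplicative order of 34 modulo 37 is 9.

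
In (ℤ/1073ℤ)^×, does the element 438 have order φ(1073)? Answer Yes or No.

1073 = 29 · 37 is a product of two distinct odd primes, so (Z/1073Z)^× ≅ (Z/29Z)^× × (Z/37Z)^× is not cyclic.
No primitive root modulo 1073 exists; in particular 438 is not one.

No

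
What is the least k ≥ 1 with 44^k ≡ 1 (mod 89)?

By Lagrange's theorem, ord_89(44) divides φ(89) = 89 − 1 = 88 = 2^3 · 11.
Divisors of 88: 1, 2, 4, 8, 11, 22, 44, 88.
Compute 44^d (mod 89) for the divisors d until we hit 1:
44^1 ≡ 44 (mod 89)
44^2 ≡ 67 (mod 89)
44^4 ≡ 39 (mod 89)
44^8 ≡ 8 (mod 89)
44^11 ≡ 88 (mod 89)
44^22 ≡ 1 (mod 89) ✓
So ord_89(44) = 22.

22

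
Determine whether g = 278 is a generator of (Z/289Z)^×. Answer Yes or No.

Yes

φ(289) = φ(17^2) = 17·(17−1) = 272 = 2^4 · 17.
An element g generates (Z/289Z)^× iff g^(272/q) ≢ 1 (mod 289) for each prime q ∈ {2, 17}.
278^136 ≡ 288 (mod 289)  [q = 2: ≢ 1 ✓]
278^16 ≡ 154 (mod 289)  [q = 17: ≢ 1 ✓]
Every test exponent gives a nontrivial residue, hence 278 generates the full group.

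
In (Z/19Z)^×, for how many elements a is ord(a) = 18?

6

φ(19) = 19 − 1 = 18 = 2 · 3^2.
In a cyclic group of order 18, there are φ(d) elements of order d for each divisor d of 18, and zero for non-divisors.
18 = 2 · 3^2 divides 18, and φ(18) = 6.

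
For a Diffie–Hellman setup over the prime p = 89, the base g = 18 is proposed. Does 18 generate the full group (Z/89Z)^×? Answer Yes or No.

No

φ(89) = 89 − 1 = 88 = 2^3 · 11.
It suffices to check that the order of 18 is not a proper divisor of 88: compute 18^(88/q) for q ∈ {2, 11}.
18^44 ≡ 1 (mod 89)  [q = 2: ≡ 1 ✗]
18^8 ≡ 67 (mod 89)  [q = 11: ≢ 1 ✓]
The check at q = 2 fails, so 18 generates a proper subgroup.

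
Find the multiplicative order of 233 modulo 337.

Since 233 ∈ (Z/337Z)^×, its order divides φ(337) = 337 − 1 = 336 = 2^4 · 3 · 7.
Divisors of 336: 1, 2, 3, 4, 6, 7, 8, 12, 14, 16, 21, 24, 28, 42, 48, 56, 84, 112, 168, 336.
Evaluate successive powers at the divisors of 336:
233^1 ≡ 233 (mod 337)
233^2 ≡ 32 (mod 337)
233^3 ≡ 42 (mod 337)
233^4 ≡ 13 (mod 337)
233^6 ≡ 79 (mod 337)
233^7 ≡ 209 (mod 337)
233^8 ≡ 169 (mod 337)
233^12 ≡ 175 (mod 337)
233^14 ≡ 208 (mod 337)
233^16 ≡ 253 (mod 337)
233^21 ≡ 336 (mod 337)
233^24 ≡ 295 (mod 337)
233^28 ≡ 128 (mod 337)
233^42 ≡ 1 (mod 337) ✓
The smallest such exponent is 42, so the order of 233 is 42.

42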